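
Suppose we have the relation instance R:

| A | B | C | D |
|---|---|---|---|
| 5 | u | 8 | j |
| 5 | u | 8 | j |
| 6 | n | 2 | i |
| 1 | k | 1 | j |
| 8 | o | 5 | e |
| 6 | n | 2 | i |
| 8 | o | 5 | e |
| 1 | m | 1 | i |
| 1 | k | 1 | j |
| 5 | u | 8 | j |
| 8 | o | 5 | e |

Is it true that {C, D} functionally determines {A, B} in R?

(C=8, D=j): 3 rows → {A,B} = (5, u), (5, u), (5, u) ✓
(C=2, D=i): 2 rows → {A,B} = (6, n), (6, n) ✓
(C=1, D=j): 2 rows → {A,B} = (1, k), (1, k) ✓
(C=5, D=e): 3 rows → {A,B} = (8, o), (8, o), (8, o) ✓
(C=1, D=i): 1 row → {A,B} = (1, m) ✓
Every {C, D} value is associated with a single {A, B} value, so {C, D} → {A, B} holds.

Yes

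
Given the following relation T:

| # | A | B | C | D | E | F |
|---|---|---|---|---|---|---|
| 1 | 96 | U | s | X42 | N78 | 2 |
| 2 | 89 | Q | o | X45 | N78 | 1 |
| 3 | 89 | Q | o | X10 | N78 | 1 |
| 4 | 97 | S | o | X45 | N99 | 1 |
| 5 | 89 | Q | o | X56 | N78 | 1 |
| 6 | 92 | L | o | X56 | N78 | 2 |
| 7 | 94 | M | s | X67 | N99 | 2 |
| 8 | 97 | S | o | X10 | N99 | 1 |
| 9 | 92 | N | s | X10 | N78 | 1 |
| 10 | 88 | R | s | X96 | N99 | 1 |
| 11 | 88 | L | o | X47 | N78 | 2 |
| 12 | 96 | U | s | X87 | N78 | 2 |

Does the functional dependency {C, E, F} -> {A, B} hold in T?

(C=s, E=N78, F=2): rows 1, 12 → {A,B} = (96, U), (96, U) ✓
(C=o, E=N78, F=1): rows 2, 3, 5 → {A,B} = (89, Q), (89, Q), (89, Q) ✓
(C=o, E=N99, F=1): rows 4, 8 → {A,B} = (97, S), (97, S) ✓
(C=o, E=N78, F=2): rows 6, 11 → {A,B} takes values {(92, L), (88, L)} — violation
(C=s, E=N99, F=2): row 7 → {A,B} = (94, M) ✓
(C=s, E=N78, F=1): row 9 → {A,B} = (92, N) ✓
(C=s, E=N99, F=1): row 10 → {A,B} = (88, R) ✓
Two rows agree on {C, E, F} but differ on {A, B}, so {C, E, F} -> {A, B} does not hold.

No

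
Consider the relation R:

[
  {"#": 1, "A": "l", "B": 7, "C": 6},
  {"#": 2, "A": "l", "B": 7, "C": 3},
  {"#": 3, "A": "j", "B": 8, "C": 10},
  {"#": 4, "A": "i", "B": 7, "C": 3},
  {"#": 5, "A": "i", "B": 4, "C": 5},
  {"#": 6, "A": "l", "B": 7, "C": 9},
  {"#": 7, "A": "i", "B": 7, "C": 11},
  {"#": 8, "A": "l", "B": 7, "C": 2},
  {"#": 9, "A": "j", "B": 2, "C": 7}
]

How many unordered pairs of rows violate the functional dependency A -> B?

3

A=l: all 4 rows agree on B — 0 pairs.
A=j: violating pairs (3,9) — 1 pair.
A=i: violating pairs (4,5), (5,7) — 2 pairs.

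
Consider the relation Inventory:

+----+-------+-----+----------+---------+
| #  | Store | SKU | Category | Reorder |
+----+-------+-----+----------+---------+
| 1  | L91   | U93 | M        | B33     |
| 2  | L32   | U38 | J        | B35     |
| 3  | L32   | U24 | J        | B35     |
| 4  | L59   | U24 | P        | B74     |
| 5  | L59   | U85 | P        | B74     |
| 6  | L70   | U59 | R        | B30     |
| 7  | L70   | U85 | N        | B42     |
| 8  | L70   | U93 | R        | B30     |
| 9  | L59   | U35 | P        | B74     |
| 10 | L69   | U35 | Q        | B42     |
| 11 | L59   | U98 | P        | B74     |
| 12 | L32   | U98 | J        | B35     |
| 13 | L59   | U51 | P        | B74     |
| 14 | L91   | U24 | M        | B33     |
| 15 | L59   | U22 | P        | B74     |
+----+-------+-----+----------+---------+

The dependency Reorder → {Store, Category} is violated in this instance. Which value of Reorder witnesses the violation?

Reorder=B33: rows 1, 14 → {Store,Category} = (L91, M), (L91, M) ✓
Reorder=B35: rows 2, 3, 12 → {Store,Category} = (L32, J), (L32, J), (L32, J) ✓
Reorder=B74: rows 4, 5, 9, 11, 13, 15 → {Store,Category} = (L59, P), (L59, P), (L59, P), (L59, P), (L59, P), (L59, P) ✓
Reorder=B30: rows 6, 8 → {Store,Category} = (L70, R), (L70, R) ✓
Reorder=B42: rows 7, 10 → {Store,Category} takes values {(L70, N), (L69, Q)} — violation
The only Reorder value with inconsistent RHS is Reorder=B42.

B42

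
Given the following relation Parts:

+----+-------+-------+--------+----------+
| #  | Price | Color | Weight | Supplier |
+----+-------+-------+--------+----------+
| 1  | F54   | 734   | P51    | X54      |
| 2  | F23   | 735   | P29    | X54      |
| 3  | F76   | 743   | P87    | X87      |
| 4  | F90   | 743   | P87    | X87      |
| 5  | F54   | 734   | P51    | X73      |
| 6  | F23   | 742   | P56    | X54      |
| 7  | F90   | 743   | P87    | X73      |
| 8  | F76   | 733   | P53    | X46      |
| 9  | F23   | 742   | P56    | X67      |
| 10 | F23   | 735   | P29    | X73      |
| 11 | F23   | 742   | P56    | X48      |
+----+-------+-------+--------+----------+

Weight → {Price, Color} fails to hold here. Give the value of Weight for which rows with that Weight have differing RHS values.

Weight=P51: rows 1, 5 → {Price,Color} = (F54, 734), (F54, 734) ✓
Weight=P29: rows 2, 10 → {Price,Color} = (F23, 735), (F23, 735) ✓
Weight=P87: rows 3, 4, 7 → {Price,Color} takes values {(F76, 743), (F90, 743)} — violation
Weight=P56: rows 6, 9, 11 → {Price,Color} = (F23, 742), (F23, 742), (F23, 742) ✓
Weight=P53: row 8 → {Price,Color} = (F76, 733) ✓
The only Weight value with inconsistent RHS is Weight=P87.

P87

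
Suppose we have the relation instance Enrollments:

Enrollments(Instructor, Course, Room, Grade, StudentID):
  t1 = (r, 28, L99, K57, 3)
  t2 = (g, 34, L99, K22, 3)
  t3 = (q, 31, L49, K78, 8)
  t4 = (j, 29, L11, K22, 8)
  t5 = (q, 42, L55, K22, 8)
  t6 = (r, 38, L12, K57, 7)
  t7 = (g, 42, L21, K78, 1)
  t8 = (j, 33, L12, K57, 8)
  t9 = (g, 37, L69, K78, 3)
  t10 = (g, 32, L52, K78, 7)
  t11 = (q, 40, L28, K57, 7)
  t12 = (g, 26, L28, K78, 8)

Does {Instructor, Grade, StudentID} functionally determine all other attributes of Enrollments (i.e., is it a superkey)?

All 12 rows have distinct {Instructor, Grade, StudentID} values, so {Instructor, Grade, StudentID} → (all attributes) holds and {Instructor, Grade, StudentID} is a superkey.

Yes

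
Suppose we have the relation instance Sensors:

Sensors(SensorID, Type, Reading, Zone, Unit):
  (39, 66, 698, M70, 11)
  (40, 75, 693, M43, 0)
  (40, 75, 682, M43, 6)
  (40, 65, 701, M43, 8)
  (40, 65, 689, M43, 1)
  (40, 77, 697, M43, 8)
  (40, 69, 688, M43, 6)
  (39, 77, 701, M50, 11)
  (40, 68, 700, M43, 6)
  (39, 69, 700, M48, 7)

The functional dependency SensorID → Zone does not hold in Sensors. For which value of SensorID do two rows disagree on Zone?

SensorID=39: 3 rows → Zone takes values {M70, M50, M48} — violation
SensorID=40: 7 rows → Zone = M43, M43, M43, M43, M43, M43, M43 ✓
The only SensorID value with inconsistent Zone is SensorID=39.

39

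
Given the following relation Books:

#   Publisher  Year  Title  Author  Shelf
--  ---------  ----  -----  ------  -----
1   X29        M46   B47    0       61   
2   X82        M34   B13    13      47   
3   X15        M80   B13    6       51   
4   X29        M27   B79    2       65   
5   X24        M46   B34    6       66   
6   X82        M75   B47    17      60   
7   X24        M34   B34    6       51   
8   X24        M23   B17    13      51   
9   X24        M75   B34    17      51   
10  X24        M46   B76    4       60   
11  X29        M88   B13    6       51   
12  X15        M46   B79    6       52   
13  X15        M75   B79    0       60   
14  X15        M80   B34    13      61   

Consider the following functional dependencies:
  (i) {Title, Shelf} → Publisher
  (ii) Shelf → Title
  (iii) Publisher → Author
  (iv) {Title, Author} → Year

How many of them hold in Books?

0

(i) {Title, Shelf} → Publisher: (Title=B13, Shelf=51): rows 3, 11 → Publisher takes values {X15, X29} — violation — fails.
(ii) Shelf → Title: Shelf=61: rows 1, 14 → Title takes values {B47, B34} — violation; Shelf=51: rows 3, 7, 8, 9, 11 → Title takes values {B13, B34, B17} — violation; Shelf=60: rows 6, 10, 13 → Title takes values {B47, B76, B79} — violation — fails.
(iii) Publisher → Author: Publisher=X29: rows 1, 4, 11 → Author takes values {0, 2, 6} — violation; Publisher=X82: rows 2, 6 → Author takes values {13, 17} — violation; Publisher=X15: rows 3, 12, 13, 14 → Author takes values {6, 0, 13} — violation; Publisher=X24: rows 5, 7, 8, 9, 10 → Author takes values {6, 13, 17, 4} — violation — fails.
(iv) {Title, Author} → Year: (Title=B13, Author=6): rows 3, 11 → Year takes values {M80, M88} — violation; (Title=B34, Author=6): rows 5, 7 → Year takes values {M46, M34} — violation — fails.
None of the 4 dependencies hold.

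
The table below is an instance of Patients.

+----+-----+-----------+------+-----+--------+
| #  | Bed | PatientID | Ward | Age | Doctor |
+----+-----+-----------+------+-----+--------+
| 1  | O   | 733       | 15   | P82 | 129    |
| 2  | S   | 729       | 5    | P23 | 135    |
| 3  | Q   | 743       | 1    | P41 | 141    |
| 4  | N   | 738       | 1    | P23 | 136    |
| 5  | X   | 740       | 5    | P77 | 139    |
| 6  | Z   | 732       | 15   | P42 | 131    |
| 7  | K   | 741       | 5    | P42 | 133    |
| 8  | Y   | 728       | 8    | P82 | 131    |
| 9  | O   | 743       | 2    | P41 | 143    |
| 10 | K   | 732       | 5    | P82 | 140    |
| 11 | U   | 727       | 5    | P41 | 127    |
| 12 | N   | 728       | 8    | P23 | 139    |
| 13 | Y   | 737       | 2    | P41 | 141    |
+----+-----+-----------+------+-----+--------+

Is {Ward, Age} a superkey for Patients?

No

Rows 9 and 13 have the same {Ward, Age} value (Ward=2, Age=P41) but are distinct tuples, so {Ward, Age} does not determine every attribute — not a superkey.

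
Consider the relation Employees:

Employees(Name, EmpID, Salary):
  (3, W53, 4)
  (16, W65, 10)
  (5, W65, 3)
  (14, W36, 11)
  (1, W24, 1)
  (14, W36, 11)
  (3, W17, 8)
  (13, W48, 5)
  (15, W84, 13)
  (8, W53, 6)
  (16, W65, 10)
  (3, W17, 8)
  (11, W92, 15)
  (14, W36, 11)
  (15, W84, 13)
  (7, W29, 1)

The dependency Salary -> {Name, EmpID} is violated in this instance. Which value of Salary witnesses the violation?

1

Salary=4: 1 row → {Name,EmpID} = (3, W53) ✓
Salary=10: 2 rows → {Name,EmpID} = (16, W65), (16, W65) ✓
Salary=3: 1 row → {Name,EmpID} = (5, W65) ✓
Salary=11: 3 rows → {Name,EmpID} = (14, W36), (14, W36), (14, W36) ✓
Salary=1: 2 rows → {Name,EmpID} takes values {(1, W24), (7, W29)} — violation
Salary=8: 2 rows → {Name,EmpID} = (3, W17), (3, W17) ✓
Salary=5: 1 row → {Name,EmpID} = (13, W48) ✓
Salary=13: 2 rows → {Name,EmpID} = (15, W84), (15, W84) ✓
Salary=6: 1 row → {Name,EmpID} = (8, W53) ✓
Salary=15: 1 row → {Name,EmpID} = (11, W92) ✓
The only Salary value with inconsistent RHS is Salary=1.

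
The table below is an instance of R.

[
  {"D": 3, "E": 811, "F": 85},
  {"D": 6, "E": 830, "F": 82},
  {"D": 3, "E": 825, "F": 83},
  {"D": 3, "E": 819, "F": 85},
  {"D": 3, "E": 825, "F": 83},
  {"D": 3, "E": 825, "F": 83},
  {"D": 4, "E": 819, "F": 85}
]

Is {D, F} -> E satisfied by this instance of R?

No

(D=3, F=85): 2 rows → E takes values {811, 819} — violation
(D=6, F=82): 1 row → E = 830 ✓
(D=3, F=83): 3 rows → E = 825, 825, 825 ✓
(D=4, F=85): 1 row → E = 819 ✓
Two rows agree on {D, F} but differ on E, so {D, F} -> E does not hold.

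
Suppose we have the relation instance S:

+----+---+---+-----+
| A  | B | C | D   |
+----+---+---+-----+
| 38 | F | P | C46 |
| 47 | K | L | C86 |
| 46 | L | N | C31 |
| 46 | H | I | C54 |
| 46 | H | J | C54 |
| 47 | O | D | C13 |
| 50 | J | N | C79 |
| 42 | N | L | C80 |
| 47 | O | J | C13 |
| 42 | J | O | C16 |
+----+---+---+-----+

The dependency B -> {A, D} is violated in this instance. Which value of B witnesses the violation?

J

B=F: 1 row → {A,D} = (38, C46) ✓
B=K: 1 row → {A,D} = (47, C86) ✓
B=L: 1 row → {A,D} = (46, C31) ✓
B=H: 2 rows → {A,D} = (46, C54), (46, C54) ✓
B=O: 2 rows → {A,D} = (47, C13), (47, C13) ✓
B=J: 2 rows → {A,D} takes values {(50, C79), (42, C16)} — violation
B=N: 1 row → {A,D} = (42, C80) ✓
The only B value with inconsistent RHS is B=J.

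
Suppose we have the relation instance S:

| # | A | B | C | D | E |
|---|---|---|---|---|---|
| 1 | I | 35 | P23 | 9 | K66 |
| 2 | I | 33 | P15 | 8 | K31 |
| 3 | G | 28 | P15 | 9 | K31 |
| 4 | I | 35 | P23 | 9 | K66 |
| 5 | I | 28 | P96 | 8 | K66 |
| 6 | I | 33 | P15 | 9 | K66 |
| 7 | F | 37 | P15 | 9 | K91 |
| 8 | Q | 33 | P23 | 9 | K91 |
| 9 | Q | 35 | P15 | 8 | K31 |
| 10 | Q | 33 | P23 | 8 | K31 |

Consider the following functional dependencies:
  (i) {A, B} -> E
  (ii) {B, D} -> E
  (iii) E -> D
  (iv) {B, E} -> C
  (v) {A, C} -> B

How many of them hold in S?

1

(i) {A, B} -> E: (A=I, B=33): rows 2, 6 → E takes values {K31, K66} — violation; (A=Q, B=33): rows 8, 10 → E takes values {K91, K31} — violation — fails.
(ii) {B, D} -> E: (B=33, D=9): rows 6, 8 → E takes values {K66, K91} — violation — fails.
(iii) E -> D: E=K66: rows 1, 4, 5, 6 → D takes values {9, 8} — violation; E=K31: rows 2, 3, 9, 10 → D takes values {8, 9} — violation — fails.
(iv) {B, E} -> C: (B=33, E=K31): rows 2, 10 → C takes values {P15, P23} — violation — fails.
(v) {A, C} -> B: every LHS value maps to a single RHS value — holds.
1 of the 5 dependencies holds.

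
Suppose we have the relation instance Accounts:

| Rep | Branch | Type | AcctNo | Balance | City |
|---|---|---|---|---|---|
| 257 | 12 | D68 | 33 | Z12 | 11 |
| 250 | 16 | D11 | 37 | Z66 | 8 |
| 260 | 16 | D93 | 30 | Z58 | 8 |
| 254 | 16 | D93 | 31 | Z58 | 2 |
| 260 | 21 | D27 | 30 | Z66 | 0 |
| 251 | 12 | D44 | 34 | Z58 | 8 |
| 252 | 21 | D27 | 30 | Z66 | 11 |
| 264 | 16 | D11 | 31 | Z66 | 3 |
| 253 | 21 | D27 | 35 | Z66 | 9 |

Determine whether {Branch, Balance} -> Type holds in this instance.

Yes

(Branch=12, Balance=Z12): 1 row → Type = D68 ✓
(Branch=16, Balance=Z66): 2 rows → Type = D11, D11 ✓
(Branch=16, Balance=Z58): 2 rows → Type = D93, D93 ✓
(Branch=21, Balance=Z66): 3 rows → Type = D27, D27, D27 ✓
(Branch=12, Balance=Z58): 1 row → Type = D44 ✓
Every {Branch, Balance} value is associated with a single Type value, so {Branch, Balance} -> Type holds.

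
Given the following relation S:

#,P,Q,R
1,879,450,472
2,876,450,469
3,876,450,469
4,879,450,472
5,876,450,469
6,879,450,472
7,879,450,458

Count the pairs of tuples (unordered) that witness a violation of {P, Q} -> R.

3

(P=879, Q=450): violating pairs (1,7), (4,7), (6,7) — 3 pairs.
(P=876, Q=450): all 3 rows agree on R — 0 pairs.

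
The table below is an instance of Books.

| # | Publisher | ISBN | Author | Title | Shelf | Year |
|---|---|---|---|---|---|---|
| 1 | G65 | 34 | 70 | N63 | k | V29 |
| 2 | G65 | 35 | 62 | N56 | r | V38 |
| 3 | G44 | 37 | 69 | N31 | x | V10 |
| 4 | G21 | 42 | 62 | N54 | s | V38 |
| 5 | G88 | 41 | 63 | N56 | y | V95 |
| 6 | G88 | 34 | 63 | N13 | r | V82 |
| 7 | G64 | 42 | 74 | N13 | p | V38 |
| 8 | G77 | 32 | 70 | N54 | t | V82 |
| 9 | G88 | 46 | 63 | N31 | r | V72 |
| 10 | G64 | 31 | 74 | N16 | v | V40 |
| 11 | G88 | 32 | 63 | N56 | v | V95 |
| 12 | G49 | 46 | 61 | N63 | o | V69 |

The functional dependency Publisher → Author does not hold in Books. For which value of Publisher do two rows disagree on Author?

G65

Publisher=G65: rows 1, 2 → Author takes values {70, 62} — violation
Publisher=G44: row 3 → Author = 69 ✓
Publisher=G21: row 4 → Author = 62 ✓
Publisher=G88: rows 5, 6, 9, 11 → Author = 63, 63, 63, 63 ✓
Publisher=G64: rows 7, 10 → Author = 74, 74 ✓
Publisher=G77: row 8 → Author = 70 ✓
Publisher=G49: row 12 → Author = 61 ✓
The only Publisher value with inconsistent Author is Publisher=G65.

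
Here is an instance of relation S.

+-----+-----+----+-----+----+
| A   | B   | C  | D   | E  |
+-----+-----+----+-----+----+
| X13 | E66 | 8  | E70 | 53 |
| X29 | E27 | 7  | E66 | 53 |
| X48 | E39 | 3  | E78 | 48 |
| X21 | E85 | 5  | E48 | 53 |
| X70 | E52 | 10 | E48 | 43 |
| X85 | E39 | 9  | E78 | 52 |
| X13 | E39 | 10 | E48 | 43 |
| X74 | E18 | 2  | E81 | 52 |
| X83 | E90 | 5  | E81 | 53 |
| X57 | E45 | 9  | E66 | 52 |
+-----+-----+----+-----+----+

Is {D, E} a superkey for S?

No

Two distinct rows share (D=E48, E=43), so {D, E} does not determine every attribute — not a superkey.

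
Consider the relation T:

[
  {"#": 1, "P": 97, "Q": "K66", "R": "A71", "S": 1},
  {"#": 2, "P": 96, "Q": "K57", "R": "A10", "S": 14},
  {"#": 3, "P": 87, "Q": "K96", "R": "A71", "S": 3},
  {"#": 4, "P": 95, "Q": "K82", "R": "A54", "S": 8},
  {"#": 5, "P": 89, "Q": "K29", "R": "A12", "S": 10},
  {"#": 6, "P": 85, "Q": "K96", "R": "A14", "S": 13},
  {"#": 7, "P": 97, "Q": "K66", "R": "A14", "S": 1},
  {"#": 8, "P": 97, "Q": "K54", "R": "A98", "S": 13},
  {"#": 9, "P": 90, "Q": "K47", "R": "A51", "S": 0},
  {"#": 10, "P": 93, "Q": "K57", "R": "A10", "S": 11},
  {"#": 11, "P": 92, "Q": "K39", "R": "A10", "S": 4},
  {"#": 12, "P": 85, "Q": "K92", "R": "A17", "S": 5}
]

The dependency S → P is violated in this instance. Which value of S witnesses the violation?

S=1: rows 1, 7 → P = 97, 97 ✓
S=14: row 2 → P = 96 ✓
S=3: row 3 → P = 87 ✓
S=8: row 4 → P = 95 ✓
S=10: row 5 → P = 89 ✓
S=13: rows 6, 8 → P takes values {85, 97} — violation
S=0: row 9 → P = 90 ✓
S=11: row 10 → P = 93 ✓
S=4: row 11 → P = 92 ✓
S=5: row 12 → P = 85 ✓
The only S value with inconsistent P is S=13.

13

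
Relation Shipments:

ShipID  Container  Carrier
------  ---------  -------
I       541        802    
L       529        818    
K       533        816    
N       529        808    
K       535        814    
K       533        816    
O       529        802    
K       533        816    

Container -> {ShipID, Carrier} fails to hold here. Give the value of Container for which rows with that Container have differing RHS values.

529

Container=541: 1 row → {ShipID,Carrier} = (I, 802) ✓
Container=529: 3 rows → {ShipID,Carrier} takes values {(L, 818), (N, 808), (O, 802)} — violation
Container=533: 3 rows → {ShipID,Carrier} = (K, 816), (K, 816), (K, 816) ✓
Container=535: 1 row → {ShipID,Carrier} = (K, 814) ✓
The only Container value with inconsistent RHS is Container=529.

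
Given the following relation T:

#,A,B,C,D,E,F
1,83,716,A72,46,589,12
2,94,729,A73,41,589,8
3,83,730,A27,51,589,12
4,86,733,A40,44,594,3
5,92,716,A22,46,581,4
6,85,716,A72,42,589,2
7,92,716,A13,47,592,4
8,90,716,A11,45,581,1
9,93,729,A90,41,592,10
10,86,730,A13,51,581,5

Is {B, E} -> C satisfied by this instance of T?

No

(B=716, E=589): rows 1, 6 → C = A72, A72 ✓
(B=729, E=589): row 2 → C = A73 ✓
(B=730, E=589): row 3 → C = A27 ✓
(B=733, E=594): row 4 → C = A40 ✓
(B=716, E=581): rows 5, 8 → C takes values {A22, A11} — violation
(B=716, E=592): row 7 → C = A13 ✓
(B=729, E=592): row 9 → C = A90 ✓
(B=730, E=581): row 10 → C = A13 ✓
Two rows agree on {B, E} but differ on C, so {B, E} -> C does not hold.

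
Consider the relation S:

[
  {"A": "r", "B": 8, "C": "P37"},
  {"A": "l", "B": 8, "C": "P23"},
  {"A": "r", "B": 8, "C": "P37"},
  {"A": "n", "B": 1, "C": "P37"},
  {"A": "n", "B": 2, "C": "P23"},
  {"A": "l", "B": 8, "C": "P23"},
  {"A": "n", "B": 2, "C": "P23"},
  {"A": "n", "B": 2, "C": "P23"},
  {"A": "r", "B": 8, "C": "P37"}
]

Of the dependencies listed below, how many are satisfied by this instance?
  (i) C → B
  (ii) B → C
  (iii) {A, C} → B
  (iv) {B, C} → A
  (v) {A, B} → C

(i) C → B: C=P37: 4 rows → B takes values {8, 1} — violation; C=P23: 5 rows → B takes values {8, 2} — violation — fails.
(ii) B → C: B=8: 5 rows → C takes values {P37, P23} — violation — fails.
(iii) {A, C} → B: every LHS value maps to a single RHS value — holds.
(iv) {B, C} → A: every LHS value maps to a single RHS value — holds.
(v) {A, B} → C: every LHS value maps to a single RHS value — holds.
3 of the 5 dependencies hold.

3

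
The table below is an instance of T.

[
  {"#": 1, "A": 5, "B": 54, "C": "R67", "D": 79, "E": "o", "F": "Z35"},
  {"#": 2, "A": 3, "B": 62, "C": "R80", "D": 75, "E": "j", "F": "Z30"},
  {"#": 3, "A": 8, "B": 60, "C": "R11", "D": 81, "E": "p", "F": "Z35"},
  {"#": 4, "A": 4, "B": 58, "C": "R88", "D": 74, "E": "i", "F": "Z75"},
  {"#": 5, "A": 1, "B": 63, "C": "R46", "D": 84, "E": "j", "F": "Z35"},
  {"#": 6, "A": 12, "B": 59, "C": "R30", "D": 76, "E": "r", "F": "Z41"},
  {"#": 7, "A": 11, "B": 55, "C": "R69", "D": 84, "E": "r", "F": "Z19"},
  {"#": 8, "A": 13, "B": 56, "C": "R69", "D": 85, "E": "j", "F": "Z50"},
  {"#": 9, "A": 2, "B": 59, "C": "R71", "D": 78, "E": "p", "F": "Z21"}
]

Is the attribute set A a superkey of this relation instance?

Yes

All 9 rows have distinct A values, so A → (all attributes) holds and A is a superkey.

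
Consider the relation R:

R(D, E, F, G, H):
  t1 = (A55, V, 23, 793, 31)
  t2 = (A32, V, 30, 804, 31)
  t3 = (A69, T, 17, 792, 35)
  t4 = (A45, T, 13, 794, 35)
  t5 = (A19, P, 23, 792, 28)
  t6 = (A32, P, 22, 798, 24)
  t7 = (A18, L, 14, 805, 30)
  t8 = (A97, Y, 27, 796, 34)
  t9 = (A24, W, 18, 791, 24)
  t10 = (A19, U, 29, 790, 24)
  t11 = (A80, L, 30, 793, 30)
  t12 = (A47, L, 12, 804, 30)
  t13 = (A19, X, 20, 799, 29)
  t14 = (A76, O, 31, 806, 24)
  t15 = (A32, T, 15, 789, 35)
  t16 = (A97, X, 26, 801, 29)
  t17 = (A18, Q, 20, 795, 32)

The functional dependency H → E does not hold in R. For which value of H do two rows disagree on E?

H=31: rows 1, 2 → E = V, V ✓
H=35: rows 3, 4, 15 → E = T, T, T ✓
H=28: row 5 → E = P ✓
H=24: rows 6, 9, 10, 14 → E takes values {P, W, U, O} — violation
H=30: rows 7, 11, 12 → E = L, L, L ✓
H=34: row 8 → E = Y ✓
H=29: rows 13, 16 → E = X, X ✓
H=32: row 17 → E = Q ✓
The only H value with inconsistent E is H=24.

24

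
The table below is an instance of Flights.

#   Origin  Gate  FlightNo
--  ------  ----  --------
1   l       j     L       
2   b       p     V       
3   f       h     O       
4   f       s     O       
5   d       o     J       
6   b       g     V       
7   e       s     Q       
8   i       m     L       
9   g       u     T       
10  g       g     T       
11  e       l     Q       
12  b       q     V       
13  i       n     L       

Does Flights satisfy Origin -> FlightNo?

Origin=l: row 1 → FlightNo = L ✓
Origin=b: rows 2, 6, 12 → FlightNo = V, V, V ✓
Origin=f: rows 3, 4 → FlightNo = O, O ✓
Origin=d: row 5 → FlightNo = J ✓
Origin=e: rows 7, 11 → FlightNo = Q, Q ✓
Origin=i: rows 8, 13 → FlightNo = L, L ✓
Origin=g: rows 9, 10 → FlightNo = T, T ✓
Every Origin value is associated with a single FlightNo value, so Origin -> FlightNo holds.

Yes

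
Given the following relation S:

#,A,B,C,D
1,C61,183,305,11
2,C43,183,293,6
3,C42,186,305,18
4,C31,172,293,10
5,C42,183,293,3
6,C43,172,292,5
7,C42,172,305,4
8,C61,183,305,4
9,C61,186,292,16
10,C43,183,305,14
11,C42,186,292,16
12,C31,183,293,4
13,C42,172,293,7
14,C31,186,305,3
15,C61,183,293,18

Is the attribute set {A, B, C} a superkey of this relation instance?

Rows 1 and 8 have the same {A, B, C} value (A=C61, B=183, C=305) but are distinct tuples, so {A, B, C} does not determine every attribute — not a superkey.

No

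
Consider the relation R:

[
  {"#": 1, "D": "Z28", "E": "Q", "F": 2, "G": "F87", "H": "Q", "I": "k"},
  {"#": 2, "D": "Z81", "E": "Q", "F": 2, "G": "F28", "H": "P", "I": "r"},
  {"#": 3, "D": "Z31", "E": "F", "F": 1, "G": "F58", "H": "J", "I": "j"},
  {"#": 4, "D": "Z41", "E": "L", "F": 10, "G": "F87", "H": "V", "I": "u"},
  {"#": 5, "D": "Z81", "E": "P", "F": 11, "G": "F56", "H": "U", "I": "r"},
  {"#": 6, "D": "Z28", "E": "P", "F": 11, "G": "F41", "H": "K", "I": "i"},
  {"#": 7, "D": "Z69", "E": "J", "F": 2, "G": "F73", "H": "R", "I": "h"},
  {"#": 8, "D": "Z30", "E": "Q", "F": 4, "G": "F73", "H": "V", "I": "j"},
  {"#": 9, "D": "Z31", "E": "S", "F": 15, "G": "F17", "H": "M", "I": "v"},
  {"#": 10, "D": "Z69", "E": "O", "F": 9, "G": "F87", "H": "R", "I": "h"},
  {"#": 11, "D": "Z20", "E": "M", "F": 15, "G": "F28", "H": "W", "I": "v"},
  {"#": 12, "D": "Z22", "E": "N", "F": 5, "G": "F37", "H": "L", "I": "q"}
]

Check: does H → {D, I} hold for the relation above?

No

H=Q: row 1 → {D,I} = (Z28, k) ✓
H=P: row 2 → {D,I} = (Z81, r) ✓
H=J: row 3 → {D,I} = (Z31, j) ✓
H=V: rows 4, 8 → {D,I} takes values {(Z41, u), (Z30, j)} — violation
H=U: row 5 → {D,I} = (Z81, r) ✓
H=K: row 6 → {D,I} = (Z28, i) ✓
H=R: rows 7, 10 → {D,I} = (Z69, h), (Z69, h) ✓
H=M: row 9 → {D,I} = (Z31, v) ✓
H=W: row 11 → {D,I} = (Z20, v) ✓
H=L: row 12 → {D,I} = (Z22, q) ✓
Two rows agree on H but differ on {D, I}, so H → {D, I} does not hold.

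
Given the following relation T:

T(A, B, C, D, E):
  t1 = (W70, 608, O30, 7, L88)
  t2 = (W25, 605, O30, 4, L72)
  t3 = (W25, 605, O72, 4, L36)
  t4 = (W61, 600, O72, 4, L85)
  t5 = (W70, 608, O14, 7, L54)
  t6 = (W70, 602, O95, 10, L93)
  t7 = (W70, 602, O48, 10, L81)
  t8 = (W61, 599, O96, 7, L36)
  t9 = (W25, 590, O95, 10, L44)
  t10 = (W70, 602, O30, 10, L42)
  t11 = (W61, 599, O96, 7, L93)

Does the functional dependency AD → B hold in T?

Yes

(A=W70, D=7): rows 1, 5 → B = 608, 608 ✓
(A=W25, D=4): rows 2, 3 → B = 605, 605 ✓
(A=W61, D=4): row 4 → B = 600 ✓
(A=W70, D=10): rows 6, 7, 10 → B = 602, 602, 602 ✓
(A=W61, D=7): rows 8, 11 → B = 599, 599 ✓
(A=W25, D=10): row 9 → B = 590 ✓
Every AD value is associated with a single B value, so AD → B holds.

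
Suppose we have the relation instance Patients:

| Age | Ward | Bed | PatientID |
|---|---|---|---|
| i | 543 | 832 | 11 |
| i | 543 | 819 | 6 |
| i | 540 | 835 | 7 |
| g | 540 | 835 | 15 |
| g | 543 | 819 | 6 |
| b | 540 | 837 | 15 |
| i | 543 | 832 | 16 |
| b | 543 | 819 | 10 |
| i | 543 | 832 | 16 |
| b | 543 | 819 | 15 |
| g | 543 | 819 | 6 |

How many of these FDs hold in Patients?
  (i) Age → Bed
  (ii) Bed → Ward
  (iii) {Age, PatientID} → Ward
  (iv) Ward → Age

(i) Age → Bed: Age=i: 5 rows → Bed takes values {832, 819, 835} — violation; Age=g: 3 rows → Bed takes values {835, 819} — violation; Age=b: 3 rows → Bed takes values {837, 819} — violation — fails.
(ii) Bed → Ward: every LHS value maps to a single RHS value — holds.
(iii) {Age, PatientID} → Ward: (Age=b, PatientID=15): 2 rows → Ward takes values {540, 543} — violation — fails.
(iv) Ward → Age: Ward=543: 8 rows → Age takes values {i, g, b} — violation; Ward=540: 3 rows → Age takes values {i, g, b} — violation — fails.
1 of the 4 dependencies holds.

1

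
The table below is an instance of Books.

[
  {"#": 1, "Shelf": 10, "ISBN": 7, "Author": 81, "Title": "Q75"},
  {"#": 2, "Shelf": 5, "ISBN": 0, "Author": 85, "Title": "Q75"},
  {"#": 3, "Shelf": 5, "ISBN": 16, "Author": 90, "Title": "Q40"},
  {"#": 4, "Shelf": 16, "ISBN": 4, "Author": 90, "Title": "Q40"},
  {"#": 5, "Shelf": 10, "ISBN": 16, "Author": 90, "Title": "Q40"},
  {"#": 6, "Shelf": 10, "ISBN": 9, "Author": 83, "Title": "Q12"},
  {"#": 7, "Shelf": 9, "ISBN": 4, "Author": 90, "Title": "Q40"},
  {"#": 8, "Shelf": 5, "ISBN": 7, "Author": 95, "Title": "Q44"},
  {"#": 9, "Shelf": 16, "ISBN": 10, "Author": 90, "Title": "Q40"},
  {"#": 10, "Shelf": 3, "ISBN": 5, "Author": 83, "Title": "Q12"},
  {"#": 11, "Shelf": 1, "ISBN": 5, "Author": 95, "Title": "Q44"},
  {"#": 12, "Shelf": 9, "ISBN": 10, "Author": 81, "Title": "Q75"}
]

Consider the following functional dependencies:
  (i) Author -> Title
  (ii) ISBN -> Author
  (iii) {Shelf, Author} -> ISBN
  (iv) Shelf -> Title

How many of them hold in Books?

1

(i) Author -> Title: every LHS value maps to a single RHS value — holds.
(ii) ISBN -> Author: ISBN=7: rows 1, 8 → Author takes values {81, 95} — violation; ISBN=10: rows 9, 12 → Author takes values {90, 81} — violation; ISBN=5: rows 10, 11 → Author takes values {83, 95} — violation — fails.
(iii) {Shelf, Author} -> ISBN: (Shelf=16, Author=90): rows 4, 9 → ISBN takes values {4, 10} — violation — fails.
(iv) Shelf -> Title: Shelf=10: rows 1, 5, 6 → Title takes values {Q75, Q40, Q12} — violation; Shelf=5: rows 2, 3, 8 → Title takes values {Q75, Q40, Q44} — violation; Shelf=9: rows 7, 12 → Title takes values {Q40, Q75} — violation — fails.
1 of the 4 dependencies holds.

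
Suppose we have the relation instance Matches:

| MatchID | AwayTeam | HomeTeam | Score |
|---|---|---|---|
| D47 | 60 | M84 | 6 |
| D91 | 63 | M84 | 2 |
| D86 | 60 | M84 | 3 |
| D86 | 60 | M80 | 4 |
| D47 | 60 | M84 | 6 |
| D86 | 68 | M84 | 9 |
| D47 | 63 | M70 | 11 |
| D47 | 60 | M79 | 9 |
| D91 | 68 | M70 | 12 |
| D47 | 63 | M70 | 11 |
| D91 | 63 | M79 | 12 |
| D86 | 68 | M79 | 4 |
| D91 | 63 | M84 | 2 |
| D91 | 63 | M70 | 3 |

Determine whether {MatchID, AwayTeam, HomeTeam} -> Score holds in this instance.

Yes

(MatchID=D47, AwayTeam=60, HomeTeam=M84): 2 rows → Score = 6, 6 ✓
(MatchID=D91, AwayTeam=63, HomeTeam=M84): 2 rows → Score = 2, 2 ✓
(MatchID=D86, AwayTeam=60, HomeTeam=M84): 1 row → Score = 3 ✓
(MatchID=D86, AwayTeam=60, HomeTeam=M80): 1 row → Score = 4 ✓
(MatchID=D86, AwayTeam=68, HomeTeam=M84): 1 row → Score = 9 ✓
(MatchID=D47, AwayTeam=63, HomeTeam=M70): 2 rows → Score = 11, 11 ✓
(MatchID=D47, AwayTeam=60, HomeTeam=M79): 1 row → Score = 9 ✓
(MatchID=D91, AwayTeam=68, HomeTeam=M70): 1 row → Score = 12 ✓
(MatchID=D91, AwayTeam=63, HomeTeam=M79): 1 row → Score = 12 ✓
(MatchID=D86, AwayTeam=68, HomeTeam=M79): 1 row → Score = 4 ✓
(MatchID=D91, AwayTeam=63, HomeTeam=M70): 1 row → Score = 3 ✓
Every {MatchID, AwayTeam, HomeTeam} value is associated with a single Score value, so {MatchID, AwayTeam, HomeTeam} -> Score holds.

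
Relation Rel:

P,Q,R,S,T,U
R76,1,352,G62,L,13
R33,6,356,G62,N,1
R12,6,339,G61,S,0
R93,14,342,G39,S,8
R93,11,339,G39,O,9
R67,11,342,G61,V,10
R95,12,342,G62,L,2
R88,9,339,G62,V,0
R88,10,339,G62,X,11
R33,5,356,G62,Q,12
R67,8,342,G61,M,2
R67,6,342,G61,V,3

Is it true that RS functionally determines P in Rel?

(R=352, S=G62): 1 row → P = R76 ✓
(R=356, S=G62): 2 rows → P = R33, R33 ✓
(R=339, S=G61): 1 row → P = R12 ✓
(R=342, S=G39): 1 row → P = R93 ✓
(R=339, S=G39): 1 row → P = R93 ✓
(R=342, S=G61): 3 rows → P = R67, R67, R67 ✓
(R=342, S=G62): 1 row → P = R95 ✓
(R=339, S=G62): 2 rows → P = R88, R88 ✓
Every RS value is associated with a single P value, so RS -> P holds.

Yes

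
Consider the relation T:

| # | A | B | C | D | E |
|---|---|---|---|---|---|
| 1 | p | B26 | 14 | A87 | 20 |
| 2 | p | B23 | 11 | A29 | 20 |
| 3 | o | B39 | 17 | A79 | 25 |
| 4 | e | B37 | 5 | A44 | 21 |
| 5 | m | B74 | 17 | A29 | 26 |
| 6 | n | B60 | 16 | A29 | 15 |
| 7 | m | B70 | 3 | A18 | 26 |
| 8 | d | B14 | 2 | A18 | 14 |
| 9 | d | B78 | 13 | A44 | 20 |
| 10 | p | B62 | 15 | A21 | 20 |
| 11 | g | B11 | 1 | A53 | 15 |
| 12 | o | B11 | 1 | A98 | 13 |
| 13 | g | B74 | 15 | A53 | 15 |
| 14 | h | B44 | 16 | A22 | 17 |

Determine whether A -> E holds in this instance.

A=p: rows 1, 2, 10 → E = 20, 20, 20 ✓
A=o: rows 3, 12 → E takes values {25, 13} — violation
A=e: row 4 → E = 21 ✓
A=m: rows 5, 7 → E = 26, 26 ✓
A=n: row 6 → E = 15 ✓
A=d: rows 8, 9 → E takes values {14, 20} — violation
A=g: rows 11, 13 → E = 15, 15 ✓
A=h: row 14 → E = 17 ✓
Two rows agree on A but differ on E, so A -> E does not hold.

No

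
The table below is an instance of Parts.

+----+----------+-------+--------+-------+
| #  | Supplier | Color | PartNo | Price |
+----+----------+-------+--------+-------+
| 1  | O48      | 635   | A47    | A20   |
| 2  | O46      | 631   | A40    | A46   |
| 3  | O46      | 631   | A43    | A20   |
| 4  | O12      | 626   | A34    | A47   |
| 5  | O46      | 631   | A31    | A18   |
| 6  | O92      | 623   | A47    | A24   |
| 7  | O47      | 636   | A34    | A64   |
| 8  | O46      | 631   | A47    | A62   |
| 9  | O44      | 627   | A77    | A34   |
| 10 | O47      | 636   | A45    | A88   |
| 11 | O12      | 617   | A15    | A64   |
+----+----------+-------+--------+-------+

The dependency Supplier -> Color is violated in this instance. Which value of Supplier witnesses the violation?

Supplier=O48: row 1 → Color = 635 ✓
Supplier=O46: rows 2, 3, 5, 8 → Color = 631, 631, 631, 631 ✓
Supplier=O12: rows 4, 11 → Color takes values {626, 617} — violation
Supplier=O92: row 6 → Color = 623 ✓
Supplier=O47: rows 7, 10 → Color = 636, 636 ✓
Supplier=O44: row 9 → Color = 627 ✓
The only Supplier value with inconsistent Color is Supplier=O12.

O12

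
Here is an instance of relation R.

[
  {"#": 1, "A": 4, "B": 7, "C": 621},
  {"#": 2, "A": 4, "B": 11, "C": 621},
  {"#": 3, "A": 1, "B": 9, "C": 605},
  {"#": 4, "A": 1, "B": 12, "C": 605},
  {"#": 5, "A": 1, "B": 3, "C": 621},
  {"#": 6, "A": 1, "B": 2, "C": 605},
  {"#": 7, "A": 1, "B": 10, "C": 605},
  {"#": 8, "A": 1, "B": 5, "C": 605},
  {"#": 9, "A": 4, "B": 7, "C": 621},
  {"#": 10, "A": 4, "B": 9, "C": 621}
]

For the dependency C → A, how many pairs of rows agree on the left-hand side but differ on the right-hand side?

4

C=621: violating pairs (1,5), (2,5), (5,9), (5,10) — 4 pairs.
C=605: all 5 rows agree on A — 0 pairs.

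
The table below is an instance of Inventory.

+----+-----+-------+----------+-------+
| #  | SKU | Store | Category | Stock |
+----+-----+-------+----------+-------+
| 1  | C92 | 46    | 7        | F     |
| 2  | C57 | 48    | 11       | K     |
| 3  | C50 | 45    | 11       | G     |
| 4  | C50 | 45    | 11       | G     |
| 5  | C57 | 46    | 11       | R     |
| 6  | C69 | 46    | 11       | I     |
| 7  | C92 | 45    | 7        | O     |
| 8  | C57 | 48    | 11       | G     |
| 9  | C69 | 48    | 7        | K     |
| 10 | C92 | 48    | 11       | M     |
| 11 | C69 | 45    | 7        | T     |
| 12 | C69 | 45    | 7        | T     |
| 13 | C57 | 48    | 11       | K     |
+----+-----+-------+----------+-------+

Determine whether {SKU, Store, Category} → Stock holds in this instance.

(SKU=C92, Store=46, Category=7): row 1 → Stock = F ✓
(SKU=C57, Store=48, Category=11): rows 2, 8, 13 → Stock takes values {K, G} — violation
(SKU=C50, Store=45, Category=11): rows 3, 4 → Stock = G, G ✓
(SKU=C57, Store=46, Category=11): row 5 → Stock = R ✓
(SKU=C69, Store=46, Category=11): row 6 → Stock = I ✓
(SKU=C92, Store=45, Category=7): row 7 → Stock = O ✓
(SKU=C69, Store=48, Category=7): row 9 → Stock = K ✓
(SKU=C92, Store=48, Category=11): row 10 → Stock = M ✓
(SKU=C69, Store=45, Category=7): rows 11, 12 → Stock = T, T ✓
Two rows agree on {SKU, Store, Category} but differ on Stock, so {SKU, Store, Category} → Stock does not hold.

No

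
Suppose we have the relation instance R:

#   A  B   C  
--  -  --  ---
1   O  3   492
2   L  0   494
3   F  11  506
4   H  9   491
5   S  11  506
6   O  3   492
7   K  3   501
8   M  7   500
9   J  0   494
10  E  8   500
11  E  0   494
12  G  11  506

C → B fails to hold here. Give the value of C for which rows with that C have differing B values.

500

C=492: rows 1, 6 → B = 3, 3 ✓
C=494: rows 2, 9, 11 → B = 0, 0, 0 ✓
C=506: rows 3, 5, 12 → B = 11, 11, 11 ✓
C=491: row 4 → B = 9 ✓
C=501: row 7 → B = 3 ✓
C=500: rows 8, 10 → B takes values {7, 8} — violation
The only C value with inconsistent B is C=500.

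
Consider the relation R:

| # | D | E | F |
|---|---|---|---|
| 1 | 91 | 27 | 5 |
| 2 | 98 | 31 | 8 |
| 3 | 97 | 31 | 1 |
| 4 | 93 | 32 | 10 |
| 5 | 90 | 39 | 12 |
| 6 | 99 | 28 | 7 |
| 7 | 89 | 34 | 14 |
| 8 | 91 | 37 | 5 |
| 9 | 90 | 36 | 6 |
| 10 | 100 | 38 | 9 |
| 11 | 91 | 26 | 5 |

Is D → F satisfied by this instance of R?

No

D=91: rows 1, 8, 11 → F = 5, 5, 5 ✓
D=98: row 2 → F = 8 ✓
D=97: row 3 → F = 1 ✓
D=93: row 4 → F = 10 ✓
D=90: rows 5, 9 → F takes values {12, 6} — violation
D=99: row 6 → F = 7 ✓
D=89: row 7 → F = 14 ✓
D=100: row 10 → F = 9 ✓
Two rows agree on D but differ on F, so D → F does not hold.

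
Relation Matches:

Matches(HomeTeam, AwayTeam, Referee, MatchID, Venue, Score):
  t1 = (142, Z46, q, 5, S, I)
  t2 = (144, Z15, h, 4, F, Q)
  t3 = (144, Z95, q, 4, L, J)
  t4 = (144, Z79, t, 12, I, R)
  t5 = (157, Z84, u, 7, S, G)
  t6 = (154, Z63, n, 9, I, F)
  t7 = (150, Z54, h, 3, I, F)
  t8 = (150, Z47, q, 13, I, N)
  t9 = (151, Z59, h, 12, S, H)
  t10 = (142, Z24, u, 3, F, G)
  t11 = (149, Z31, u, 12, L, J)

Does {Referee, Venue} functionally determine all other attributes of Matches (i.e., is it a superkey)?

All 11 rows have distinct {Referee, Venue} values, so {Referee, Venue} → (all attributes) holds and {Referee, Venue} is a superkey.

Yes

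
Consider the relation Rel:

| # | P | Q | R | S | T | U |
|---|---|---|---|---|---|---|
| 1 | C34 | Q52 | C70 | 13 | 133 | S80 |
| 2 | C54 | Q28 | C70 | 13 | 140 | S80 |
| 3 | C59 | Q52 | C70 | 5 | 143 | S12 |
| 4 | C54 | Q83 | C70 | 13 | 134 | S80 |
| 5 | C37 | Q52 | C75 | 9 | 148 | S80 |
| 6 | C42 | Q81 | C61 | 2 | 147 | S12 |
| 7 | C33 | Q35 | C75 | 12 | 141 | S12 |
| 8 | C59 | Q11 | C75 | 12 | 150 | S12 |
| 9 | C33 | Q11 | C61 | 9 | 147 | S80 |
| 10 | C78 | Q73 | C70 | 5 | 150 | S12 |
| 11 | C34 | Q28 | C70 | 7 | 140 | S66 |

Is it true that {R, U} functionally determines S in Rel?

(R=C70, U=S80): rows 1, 2, 4 → S = 13, 13, 13 ✓
(R=C70, U=S12): rows 3, 10 → S = 5, 5 ✓
(R=C75, U=S80): row 5 → S = 9 ✓
(R=C61, U=S12): row 6 → S = 2 ✓
(R=C75, U=S12): rows 7, 8 → S = 12, 12 ✓
(R=C61, U=S80): row 9 → S = 9 ✓
(R=C70, U=S66): row 11 → S = 7 ✓
Every {R, U} value is associated with a single S value, so {R, U} -> S holds.

Yes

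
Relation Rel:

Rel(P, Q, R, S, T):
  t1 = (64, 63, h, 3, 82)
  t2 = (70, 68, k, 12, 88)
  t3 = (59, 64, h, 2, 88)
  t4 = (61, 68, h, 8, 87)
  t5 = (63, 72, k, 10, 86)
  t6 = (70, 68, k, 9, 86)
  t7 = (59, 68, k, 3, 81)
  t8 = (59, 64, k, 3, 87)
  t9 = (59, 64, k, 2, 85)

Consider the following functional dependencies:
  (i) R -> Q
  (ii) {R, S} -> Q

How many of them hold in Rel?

0

(i) R -> Q: R=h: rows 1, 3, 4 → Q takes values {63, 64, 68} — violation; R=k: rows 2, 5, 6, 7, 8, 9 → Q takes values {68, 72, 64} — violation — fails.
(ii) {R, S} -> Q: (R=k, S=3): rows 7, 8 → Q takes values {68, 64} — violation — fails.
None of the 2 dependencies hold.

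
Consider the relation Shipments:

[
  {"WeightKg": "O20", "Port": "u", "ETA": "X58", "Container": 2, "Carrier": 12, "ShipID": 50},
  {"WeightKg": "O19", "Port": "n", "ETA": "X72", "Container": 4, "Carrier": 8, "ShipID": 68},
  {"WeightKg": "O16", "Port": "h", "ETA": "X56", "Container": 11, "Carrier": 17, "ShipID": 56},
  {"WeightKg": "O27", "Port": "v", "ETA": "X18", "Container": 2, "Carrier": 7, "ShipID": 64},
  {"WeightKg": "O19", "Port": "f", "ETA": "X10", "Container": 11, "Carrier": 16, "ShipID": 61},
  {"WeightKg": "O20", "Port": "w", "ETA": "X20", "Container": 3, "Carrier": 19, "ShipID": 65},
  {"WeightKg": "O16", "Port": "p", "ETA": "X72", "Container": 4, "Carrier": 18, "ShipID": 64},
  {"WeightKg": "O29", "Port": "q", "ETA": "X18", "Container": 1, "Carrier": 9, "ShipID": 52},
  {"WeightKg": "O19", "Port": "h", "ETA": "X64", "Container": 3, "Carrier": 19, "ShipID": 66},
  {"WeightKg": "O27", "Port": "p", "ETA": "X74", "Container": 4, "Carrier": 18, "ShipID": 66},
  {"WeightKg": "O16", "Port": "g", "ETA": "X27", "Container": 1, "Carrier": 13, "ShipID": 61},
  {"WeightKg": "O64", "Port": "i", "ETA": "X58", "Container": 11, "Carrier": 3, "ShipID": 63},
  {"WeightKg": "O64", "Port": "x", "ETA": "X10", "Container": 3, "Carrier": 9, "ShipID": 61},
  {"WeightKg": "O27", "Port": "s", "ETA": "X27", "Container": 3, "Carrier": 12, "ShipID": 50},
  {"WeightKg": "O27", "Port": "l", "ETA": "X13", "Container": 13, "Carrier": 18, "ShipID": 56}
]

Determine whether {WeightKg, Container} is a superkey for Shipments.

All 15 rows have distinct {WeightKg, Container} values, so {WeightKg, Container} → (all attributes) holds and {WeightKg, Container} is a superkey.

Yes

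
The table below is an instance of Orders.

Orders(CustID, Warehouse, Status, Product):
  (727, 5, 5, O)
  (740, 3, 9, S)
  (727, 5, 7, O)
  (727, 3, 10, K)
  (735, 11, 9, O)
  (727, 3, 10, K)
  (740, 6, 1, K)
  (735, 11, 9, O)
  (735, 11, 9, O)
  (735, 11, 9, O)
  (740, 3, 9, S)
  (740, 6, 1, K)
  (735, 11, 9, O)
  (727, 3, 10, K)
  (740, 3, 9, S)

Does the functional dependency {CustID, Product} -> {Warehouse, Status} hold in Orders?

(CustID=727, Product=O): 2 rows → {Warehouse,Status} takes values {(5, 5), (5, 7)} — violation
(CustID=740, Product=S): 3 rows → {Warehouse,Status} = (3, 9), (3, 9), (3, 9) ✓
(CustID=727, Product=K): 3 rows → {Warehouse,Status} = (3, 10), (3, 10), (3, 10) ✓
(CustID=735, Product=O): 5 rows → {Warehouse,Status} = (11, 9), (11, 9), (11, 9), (11, 9), (11, 9) ✓
(CustID=740, Product=K): 2 rows → {Warehouse,Status} = (6, 1), (6, 1) ✓
Two rows agree on {CustID, Product} but differ on {Warehouse, Status}, so {CustID, Product} -> {Warehouse, Status} does not hold.

No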